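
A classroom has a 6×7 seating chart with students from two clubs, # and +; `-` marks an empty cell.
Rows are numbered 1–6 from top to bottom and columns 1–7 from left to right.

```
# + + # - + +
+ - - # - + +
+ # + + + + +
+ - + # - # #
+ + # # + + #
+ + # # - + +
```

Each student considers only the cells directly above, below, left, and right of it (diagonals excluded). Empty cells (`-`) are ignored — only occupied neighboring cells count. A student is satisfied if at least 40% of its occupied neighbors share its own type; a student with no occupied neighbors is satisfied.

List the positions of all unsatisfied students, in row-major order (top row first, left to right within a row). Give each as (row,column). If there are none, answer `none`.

(1,1), (3,2), (4,3), (4,4), (4,6), (5,7)

(1,1)# 0/2 ✗
(1,2)+ 1/2 ✓
(1,3)+ 1/2 ✓
(1,4)# 1/2 ✓
(1,6)+ 2/2 ✓
(1,7)+ 2/2 ✓
(2,1)+ 1/2 ✓
(2,4)# 1/2 ✓
(2,6)+ 3/3 ✓
(2,7)+ 3/3 ✓
(3,1)+ 2/3 ✓
(3,2)# 0/2 ✗
(3,3)+ 2/3 ✓
(3,4)+ 2/4 ✓
(3,5)+ 2/2 ✓
(3,6)+ 3/4 ✓
(3,7)+ 2/3 ✓
(4,1)+ 2/2 ✓
(4,3)+ 1/3 ✗
(4,4)# 1/3 ✗
(4,6)# 1/3 ✗
(4,7)# 2/3 ✓
(5,1)+ 3/3 ✓
(5,2)+ 2/3 ✓
(5,3)# 2/4 ✓
(5,4)# 3/4 ✓
(5,5)+ 1/2 ✓
(5,6)+ 2/4 ✓
(5,7)# 1/3 ✗
(6,1)+ 2/2 ✓
(6,2)+ 2/3 ✓
(6,3)# 2/3 ✓
(6,4)# 2/2 ✓
(6,6)+ 2/2 ✓
(6,7)+ 1/2 ✓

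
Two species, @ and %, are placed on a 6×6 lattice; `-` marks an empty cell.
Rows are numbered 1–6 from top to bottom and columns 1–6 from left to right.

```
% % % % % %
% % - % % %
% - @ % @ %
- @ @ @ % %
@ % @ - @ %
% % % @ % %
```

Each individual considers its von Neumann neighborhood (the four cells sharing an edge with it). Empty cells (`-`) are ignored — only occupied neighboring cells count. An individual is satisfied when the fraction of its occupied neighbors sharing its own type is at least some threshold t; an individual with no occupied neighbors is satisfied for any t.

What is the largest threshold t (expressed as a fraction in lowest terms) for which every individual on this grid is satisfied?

Row 1: (1,1)% 2/2 · (1,2)% 3/3 · (1,3)% 2/2 · (1,4)% 3/3 · (1,5)% 3/3 · (1,6)% 2/2
Row 2: (2,1)% 3/3 · (2,2)% 2/2 · (2,4)% 3/3 · (2,5)% 3/4 · (2,6)% 3/3
Row 3: (3,1)% 1/1 · (3,3)@ 1/2 · (3,4)% 1/4 · (3,5)@ 0/4 · (3,6)% 2/3
Row 4: (4,2)@ 1/2 · (4,3)@ 4/4 · (4,4)@ 1/3 · (4,5)% 1/4 · (4,6)% 3/3
Row 5: (5,1)@ 0/2 · (5,2)% 1/4 · (5,3)@ 1/3 · (5,5)@ 0/3 · (5,6)% 2/3
Row 6: (6,1)% 1/2 · (6,2)% 3/3 · (6,3)% 1/3 · (6,4)@ 0/2 · (6,5)% 1/3 · (6,6)% 2/2
The smallest same-type fraction is 0/4 at (3,5), which reduces to 0/1. Any threshold above that leaves this individual unsatisfied.

0/1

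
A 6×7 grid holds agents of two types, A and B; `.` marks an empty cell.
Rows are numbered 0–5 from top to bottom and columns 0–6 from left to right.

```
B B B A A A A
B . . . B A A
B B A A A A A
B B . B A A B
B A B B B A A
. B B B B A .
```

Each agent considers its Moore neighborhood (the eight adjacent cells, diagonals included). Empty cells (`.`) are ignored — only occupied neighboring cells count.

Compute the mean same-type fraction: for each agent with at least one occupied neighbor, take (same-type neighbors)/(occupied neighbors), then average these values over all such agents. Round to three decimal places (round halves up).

0.679

(0,0)B 2/2
(0,1)B 3/3
(0,2)B 1/2
(0,3)A 1/3
(0,4)A 3/4
(0,5)A 4/5
(0,6)A 3/3
(1,0)B 4/4
(1,4)B 0/7
(1,5)A 7/8
(1,6)A 5/5
(2,0)B 4/4
(2,1)B 4/5
(2,2)A 1/4
(2,3)A 3/5
(2,4)A 5/7
(2,5)A 6/8
(2,6)A 4/5
(3,0)B 4/5
(3,1)B 5/7
(3,3)B 3/7
(3,4)A 5/8
(3,5)A 6/8
(3,6)B 0/5
(4,0)B 3/4
(4,1)A 0/6
(4,2)B 6/7
(4,3)B 6/7
(4,4)B 4/8
(4,5)A 4/7
(4,6)A 3/4
(5,1)B 3/4
(5,2)B 4/5
(5,3)B 5/5
(5,4)B 3/5
(5,5)A 2/4
Sum over 36 agents: 2/2 + 3/3 + 1/2 + 1/3 + 3/4 + 4/5 + 3/3 + 4/4 + 0/7 + 7/8 + 5/5 + 4/4 + 4/5 + 1/4 + 3/5 + 5/7 + 6/8 + 4/5 + 4/5 + 5/7 + 3/7 + 5/8 + 6/8 + 0/5 + 3/4 + 0/6 + 6/7 + 6/7 + 4/8 + 4/7 + 3/4 + 3/4 + 4/5 + 5/5 + 3/5 + 2/4 = 10259/420; mean = 10259/420 ÷ 36 = 10259/15120 = 0.678505… → 0.679.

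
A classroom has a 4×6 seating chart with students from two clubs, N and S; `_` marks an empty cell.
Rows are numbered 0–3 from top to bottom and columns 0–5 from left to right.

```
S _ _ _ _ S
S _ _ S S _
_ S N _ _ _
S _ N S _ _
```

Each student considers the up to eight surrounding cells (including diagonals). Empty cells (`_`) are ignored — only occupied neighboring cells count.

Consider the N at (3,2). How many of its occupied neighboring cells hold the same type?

1

Occupied neighbors of (3,2): (2,1)=S, (2,2)=N, (3,3)=S.
Same type (N): 1 of 3.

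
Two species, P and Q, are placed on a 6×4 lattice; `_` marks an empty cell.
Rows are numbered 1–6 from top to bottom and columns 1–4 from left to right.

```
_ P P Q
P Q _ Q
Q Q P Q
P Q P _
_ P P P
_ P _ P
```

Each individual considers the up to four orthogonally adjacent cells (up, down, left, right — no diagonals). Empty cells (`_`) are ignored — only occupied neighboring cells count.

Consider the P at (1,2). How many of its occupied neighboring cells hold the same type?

Occupied neighbors of (1,2): (2,2)=Q, (1,3)=P.
Same type (P): 1 of 2.

1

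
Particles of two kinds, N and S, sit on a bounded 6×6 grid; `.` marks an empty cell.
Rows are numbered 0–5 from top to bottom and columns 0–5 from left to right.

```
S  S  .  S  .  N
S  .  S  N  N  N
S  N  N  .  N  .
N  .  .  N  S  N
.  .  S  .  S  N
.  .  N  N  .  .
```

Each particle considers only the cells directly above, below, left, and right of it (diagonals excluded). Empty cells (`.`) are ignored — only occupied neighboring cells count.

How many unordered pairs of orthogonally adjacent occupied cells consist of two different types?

Scan each occupied cell's neighbors to the right and below so each pair is counted once.
Row 0: S(0,0)–S(0,1)= S(0,0)–S(1,0)= S(0,3)–N(1,3)≠ N(0,5)–N(1,5)=  → 1/4 unlike.
Row 1: S(1,0)–S(2,0)= S(1,2)–N(1,3)≠ S(1,2)–N(2,2)≠ N(1,3)–N(1,4)= N(1,4)–N(1,5)= N(1,4)–N(2,4)=  → 2/6 unlike.
Row 2: S(2,0)–N(2,1)≠ S(2,0)–N(3,0)≠ N(2,1)–N(2,2)= N(2,4)–S(3,4)≠  → 3/4 unlike.
Row 3: N(3,3)–S(3,4)≠ S(3,4)–N(3,5)≠ S(3,4)–S(4,4)= N(3,5)–N(4,5)=  → 2/4 unlike.
Row 4: S(4,2)–N(5,2)≠ S(4,4)–N(4,5)≠  → 2/2 unlike.
Row 5: N(5,2)–N(5,3)=  → 0/1 unlike.
Total adjacent occupied pairs: 21; unlike-type pairs: 10.

10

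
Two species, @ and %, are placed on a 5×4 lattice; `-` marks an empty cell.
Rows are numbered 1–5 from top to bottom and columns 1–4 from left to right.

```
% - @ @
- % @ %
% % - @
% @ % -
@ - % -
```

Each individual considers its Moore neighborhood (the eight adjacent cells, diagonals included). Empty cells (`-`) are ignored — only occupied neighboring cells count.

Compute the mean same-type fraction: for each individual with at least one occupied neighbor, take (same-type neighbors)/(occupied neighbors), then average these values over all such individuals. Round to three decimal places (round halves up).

0.513

(1,1)% 1/1
(1,3)@ 2/4
(1,4)@ 2/3
(2,2)% 3/5
(2,3)@ 3/6
(2,4)% 0/4
(3,1)% 3/4
(3,2)% 4/6
(3,4)@ 1/3
(4,1)% 2/4
(4,2)@ 1/6
(4,3)% 2/4
(5,1)@ 1/2
(5,3)% 1/2
Sum over 14 individuals: 1/1 + 2/4 + 2/3 + 3/5 + 3/6 + 0/4 + 3/4 + 4/6 + 1/3 + 2/4 + 1/6 + 2/4 + 1/2 + 1/2 = 431/60; mean = 431/60 ÷ 14 = 431/840 = 0.513095… → 0.513.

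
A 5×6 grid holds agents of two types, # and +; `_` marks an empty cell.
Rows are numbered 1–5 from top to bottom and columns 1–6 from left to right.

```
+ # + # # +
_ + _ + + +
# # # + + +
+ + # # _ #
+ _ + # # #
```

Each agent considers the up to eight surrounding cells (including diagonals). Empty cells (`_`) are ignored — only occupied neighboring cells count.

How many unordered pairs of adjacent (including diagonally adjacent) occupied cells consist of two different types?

Scan each occupied cell's neighbors to the right and below (and the two forward diagonals) so each pair is counted once.
From row 1: 10 unlike of 16 pairs (running 10/16).
From row 2: 4 unlike of 13 pairs (running 14/29).
From row 3: 11 unlike of 18 pairs (running 25/47).
From row 4: 3 unlike of 13 pairs (running 28/60).
From row 5: 1 unlike of 3 pairs (running 29/63).
Total adjacent occupied pairs: 63; unlike-type pairs: 29.

29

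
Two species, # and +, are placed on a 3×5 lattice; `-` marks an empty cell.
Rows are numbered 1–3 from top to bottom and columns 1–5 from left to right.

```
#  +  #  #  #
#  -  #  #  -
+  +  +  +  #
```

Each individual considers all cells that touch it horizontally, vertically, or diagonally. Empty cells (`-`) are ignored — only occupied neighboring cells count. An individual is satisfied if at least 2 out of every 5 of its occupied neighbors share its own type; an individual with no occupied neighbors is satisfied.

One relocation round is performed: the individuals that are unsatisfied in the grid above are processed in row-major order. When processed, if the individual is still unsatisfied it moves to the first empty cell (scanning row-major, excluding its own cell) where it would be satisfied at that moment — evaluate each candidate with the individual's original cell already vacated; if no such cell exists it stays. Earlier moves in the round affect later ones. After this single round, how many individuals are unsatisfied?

1

Initially unsatisfied (in order): (1,2), (2,1), (3,4).
  (1,2) → (2,2).
  (2,1) → (1,2).
  (3,4) → (2,1).
Resulting grid:
# # # # #
+ + # # -
+ + + - #
Unsatisfied now: (1,1).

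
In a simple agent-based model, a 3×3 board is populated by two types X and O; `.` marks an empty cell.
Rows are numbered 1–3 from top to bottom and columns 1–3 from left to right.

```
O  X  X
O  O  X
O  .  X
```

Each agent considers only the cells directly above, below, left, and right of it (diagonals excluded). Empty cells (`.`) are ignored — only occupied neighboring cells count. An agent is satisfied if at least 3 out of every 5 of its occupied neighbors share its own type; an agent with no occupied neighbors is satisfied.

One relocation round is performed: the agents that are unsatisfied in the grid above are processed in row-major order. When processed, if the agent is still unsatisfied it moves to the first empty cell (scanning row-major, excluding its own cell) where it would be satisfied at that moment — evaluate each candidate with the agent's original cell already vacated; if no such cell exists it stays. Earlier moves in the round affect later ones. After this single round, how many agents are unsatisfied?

Initially unsatisfied (in order): (1,1), (1,2), (2,2).
  (1,1) → (3,2).
  (1,2): no empty cell satisfies it; stays.
  (2,2): no empty cell satisfies it; stays.
Resulting grid:
. X X
O O X
O O X
Unsatisfied now: (1,2), (2,2), (3,3).

3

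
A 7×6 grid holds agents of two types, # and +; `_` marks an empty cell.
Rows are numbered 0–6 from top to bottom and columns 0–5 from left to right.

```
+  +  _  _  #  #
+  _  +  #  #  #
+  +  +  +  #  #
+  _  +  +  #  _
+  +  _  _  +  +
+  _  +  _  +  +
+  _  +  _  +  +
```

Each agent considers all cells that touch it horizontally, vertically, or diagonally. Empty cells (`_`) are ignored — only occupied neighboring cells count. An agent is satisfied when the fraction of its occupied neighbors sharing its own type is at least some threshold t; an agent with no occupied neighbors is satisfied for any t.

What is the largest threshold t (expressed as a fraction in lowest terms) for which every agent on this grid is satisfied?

1/3

Row 0: (0,0)+ 2/2 · (0,1)+ 3/3 · (0,4)# 4/4 · (0,5)# 3/3
Row 1: (1,0)+ 4/4 · (1,2)+ 4/5 · (1,3)# 3/6 · (1,4)# 6/7 · (1,5)# 5/5
Row 2: (2,0)+ 3/3 · (2,1)+ 6/6 · (2,2)+ 5/6 · (2,3)+ 4/8 · (2,4)# 5/7 · (2,5)# 4/4
Row 3: (3,0)+ 4/4 · (3,2)+ 5/5 · (3,3)+ 4/6 · (3,4)# 2/6
Row 4: (4,0)+ 3/3 · (4,1)+ 5/5 · (4,4)+ 4/5 · (4,5)+ 3/4
Row 5: (5,0)+ 3/3 · (5,2)+ 2/2 · (5,4)+ 5/5 · (5,5)+ 5/5
Row 6: (6,0)+ 1/1 · (6,2)+ 1/1 · (6,4)+ 3/3 · (6,5)+ 3/3
The smallest same-type fraction is 2/6 at (3,4), which reduces to 1/3. Any threshold above that leaves this agent unsatisfied.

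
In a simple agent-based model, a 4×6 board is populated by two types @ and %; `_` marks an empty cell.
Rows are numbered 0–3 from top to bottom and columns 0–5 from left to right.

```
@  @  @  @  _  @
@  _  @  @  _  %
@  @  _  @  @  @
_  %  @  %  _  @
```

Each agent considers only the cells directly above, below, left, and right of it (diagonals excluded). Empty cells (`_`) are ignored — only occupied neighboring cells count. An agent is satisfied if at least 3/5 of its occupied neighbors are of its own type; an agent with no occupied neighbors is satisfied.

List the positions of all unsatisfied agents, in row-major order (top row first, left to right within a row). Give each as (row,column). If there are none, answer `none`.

(0,0)@ 2/2 satisfied
(0,1)@ 2/2 satisfied
(0,2)@ 3/3 satisfied
(0,3)@ 2/2 satisfied
(0,5)@ 0/1 not
(1,0)@ 2/2 satisfied
(1,2)@ 2/2 satisfied
(1,3)@ 3/3 satisfied
(1,5)% 0/2 not
(2,0)@ 2/2 satisfied
(2,1)@ 1/2 not
(2,3)@ 2/3 satisfied
(2,4)@ 2/2 satisfied
(2,5)@ 2/3 satisfied
(3,1)% 0/2 not
(3,2)@ 0/2 not
(3,3)% 0/2 not
(3,5)@ 1/1 satisfied

(0,5), (1,5), (2,1), (3,1), (3,2), (3,3)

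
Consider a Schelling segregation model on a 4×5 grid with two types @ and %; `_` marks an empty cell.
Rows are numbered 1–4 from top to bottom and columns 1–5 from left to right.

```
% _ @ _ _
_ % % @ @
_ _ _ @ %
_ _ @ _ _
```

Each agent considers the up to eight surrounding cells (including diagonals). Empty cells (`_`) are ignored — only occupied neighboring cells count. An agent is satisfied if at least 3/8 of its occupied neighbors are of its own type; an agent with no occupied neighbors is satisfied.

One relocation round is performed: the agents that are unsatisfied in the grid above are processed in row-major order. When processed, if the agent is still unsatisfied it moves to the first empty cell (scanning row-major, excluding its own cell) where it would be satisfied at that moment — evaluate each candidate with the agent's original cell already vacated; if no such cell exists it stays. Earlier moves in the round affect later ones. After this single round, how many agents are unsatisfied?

Initially unsatisfied (in order): (1,3), (2,3), (3,5).
  (1,3) → (1,4).
  (2,3) → (1,2).
  (3,5) → (1,3).
Resulting grid:
% % % @ _
_ % _ @ @
_ _ _ @ _
_ _ @ _ _
All satisfied now.

0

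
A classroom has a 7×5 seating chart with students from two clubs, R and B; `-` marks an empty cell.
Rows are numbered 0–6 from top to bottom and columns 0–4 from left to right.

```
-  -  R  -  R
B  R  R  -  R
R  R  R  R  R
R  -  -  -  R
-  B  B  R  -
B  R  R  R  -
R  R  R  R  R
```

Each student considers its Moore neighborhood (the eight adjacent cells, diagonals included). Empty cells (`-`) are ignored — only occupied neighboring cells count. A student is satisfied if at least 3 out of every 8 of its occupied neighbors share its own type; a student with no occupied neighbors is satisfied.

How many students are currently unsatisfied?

(0,2)R 2/2 ok
(0,4)R 1/1 ok
(1,0)B 0/3 unhappy
(1,1)R 5/6 ok
(1,2)R 5/5 ok
(1,4)R 3/3 ok
(2,0)R 3/4 ok
(2,1)R 5/6 ok
(2,2)R 4/4 ok
(2,3)R 5/5 ok
(2,4)R 3/3 ok
(3,0)R 2/3 ok
(3,4)R 3/3 ok
(4,1)B 2/5 ok
(4,2)B 1/5 unhappy
(4,3)R 3/4 ok
(5,0)B 1/4 unhappy
(5,1)R 4/7 ok
(5,2)R 6/8 ok
(5,3)R 5/6 ok
(6,0)R 2/3 ok
(6,1)R 4/5 ok
(6,2)R 5/5 ok
(6,3)R 4/4 ok
(6,4)R 2/2 ok
Unsatisfied: (1,0), (4,2), (5,0) — 3 in total.

3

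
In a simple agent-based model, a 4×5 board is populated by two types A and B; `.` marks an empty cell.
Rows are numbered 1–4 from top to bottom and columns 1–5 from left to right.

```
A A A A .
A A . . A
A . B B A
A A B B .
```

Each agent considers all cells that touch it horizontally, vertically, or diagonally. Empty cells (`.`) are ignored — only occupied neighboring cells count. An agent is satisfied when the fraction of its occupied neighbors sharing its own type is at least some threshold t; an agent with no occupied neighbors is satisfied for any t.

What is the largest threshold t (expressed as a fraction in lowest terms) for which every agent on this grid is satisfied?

Row 1: (1,1)A 3/3 · (1,2)A 4/4 · (1,3)A 3/3 · (1,4)A 2/2
Row 2: (2,1)A 4/4 · (2,2)A 5/6 · (2,5)A 2/3
Row 3: (3,1)A 4/4 · (3,3)B 3/5 · (3,4)B 3/5 · (3,5)A 1/3
Row 4: (4,1)A 2/2 · (4,2)A 2/4 · (4,3)B 3/4 · (4,4)B 3/4
The smallest same-type fraction is 1/3 at (3,5), which reduces to 1/3. Any threshold above that leaves this agent unsatisfied.

1/3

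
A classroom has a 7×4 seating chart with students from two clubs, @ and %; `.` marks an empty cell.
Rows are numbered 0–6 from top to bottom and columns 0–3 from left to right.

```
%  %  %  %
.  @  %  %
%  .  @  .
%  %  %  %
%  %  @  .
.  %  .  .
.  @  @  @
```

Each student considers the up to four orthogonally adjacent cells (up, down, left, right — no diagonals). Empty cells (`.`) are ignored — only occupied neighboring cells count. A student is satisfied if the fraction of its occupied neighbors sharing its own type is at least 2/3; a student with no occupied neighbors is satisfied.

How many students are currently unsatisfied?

7

(0,0)% 1/1 ✓
(0,1)% 2/3 ✓
(0,2)% 3/3 ✓
(0,3)% 2/2 ✓
(1,1)@ 0/2 ✗
(1,2)% 2/4 ✗
(1,3)% 2/2 ✓
(2,0)% 1/1 ✓
(2,2)@ 0/2 ✗
(3,0)% 3/3 ✓
(3,1)% 3/3 ✓
(3,2)% 2/4 ✗
(3,3)% 1/1 ✓
(4,0)% 2/2 ✓
(4,1)% 3/4 ✓
(4,2)@ 0/2 ✗
(5,1)% 1/2 ✗
(6,1)@ 1/2 ✗
(6,2)@ 2/2 ✓
(6,3)@ 1/1 ✓
Unsatisfied: (1,1), (1,2), (2,2), (3,2), (4,2), (5,1), (6,1) — 7 in total.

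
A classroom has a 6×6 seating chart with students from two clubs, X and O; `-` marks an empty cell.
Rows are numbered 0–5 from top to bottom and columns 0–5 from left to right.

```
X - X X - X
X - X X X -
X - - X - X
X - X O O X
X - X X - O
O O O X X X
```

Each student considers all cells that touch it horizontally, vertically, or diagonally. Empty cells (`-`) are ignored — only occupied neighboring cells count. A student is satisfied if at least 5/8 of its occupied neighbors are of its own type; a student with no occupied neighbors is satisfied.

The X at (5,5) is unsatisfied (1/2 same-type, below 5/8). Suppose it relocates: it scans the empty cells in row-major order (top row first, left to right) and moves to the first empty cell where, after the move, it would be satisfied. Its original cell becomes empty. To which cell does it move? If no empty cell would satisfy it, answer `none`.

Vacating (5,5). Empty cells in order:
  (0,1): 4/4 same-type → satisfied — stop here.

(0,1)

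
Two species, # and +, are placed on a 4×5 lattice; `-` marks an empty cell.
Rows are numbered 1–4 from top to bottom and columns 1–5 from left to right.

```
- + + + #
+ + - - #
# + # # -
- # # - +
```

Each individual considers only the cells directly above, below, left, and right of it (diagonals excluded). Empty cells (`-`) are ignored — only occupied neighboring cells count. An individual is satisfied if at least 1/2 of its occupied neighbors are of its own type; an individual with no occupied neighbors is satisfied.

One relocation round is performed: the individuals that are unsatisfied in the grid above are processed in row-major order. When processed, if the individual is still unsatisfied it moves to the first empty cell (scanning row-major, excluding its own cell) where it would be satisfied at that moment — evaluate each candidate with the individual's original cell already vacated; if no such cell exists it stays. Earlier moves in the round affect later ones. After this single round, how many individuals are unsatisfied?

Initially unsatisfied (in order): (3,1), (3,2).
  (3,1) → (2,4).
  (3,2) → (1,1).
Resulting grid:
+ + + + #
+ + - # #
- - # # -
- # # - +
Unsatisfied now: (1,4).

1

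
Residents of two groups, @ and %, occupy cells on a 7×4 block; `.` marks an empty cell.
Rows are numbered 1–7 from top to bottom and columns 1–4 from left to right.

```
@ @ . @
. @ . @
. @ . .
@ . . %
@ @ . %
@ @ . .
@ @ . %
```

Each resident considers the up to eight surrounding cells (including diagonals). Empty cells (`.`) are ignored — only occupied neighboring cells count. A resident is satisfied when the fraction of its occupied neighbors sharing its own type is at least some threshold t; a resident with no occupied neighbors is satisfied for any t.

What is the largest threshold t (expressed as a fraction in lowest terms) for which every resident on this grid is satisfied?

Row 1: (1,1)@ 2/2 · (1,2)@ 2/2 · (1,4)@ 1/1
Row 2: (2,2)@ 3/3 · (2,4)@ 1/1
Row 3: (3,2)@ 2/2
Row 4: (4,1)@ 3/3 · (4,4)% 1/1
Row 5: (5,1)@ 4/4 · (5,2)@ 4/4 · (5,4)% 1/1
Row 6: (6,1)@ 5/5 · (6,2)@ 5/5
Row 7: (7,1)@ 3/3 · (7,2)@ 3/3 · (7,4)% — no occupied neighbors
The smallest same-type fraction is 2/2 at (1,1), which reduces to 1/1. Any threshold above that leaves this resident unsatisfied.

1/1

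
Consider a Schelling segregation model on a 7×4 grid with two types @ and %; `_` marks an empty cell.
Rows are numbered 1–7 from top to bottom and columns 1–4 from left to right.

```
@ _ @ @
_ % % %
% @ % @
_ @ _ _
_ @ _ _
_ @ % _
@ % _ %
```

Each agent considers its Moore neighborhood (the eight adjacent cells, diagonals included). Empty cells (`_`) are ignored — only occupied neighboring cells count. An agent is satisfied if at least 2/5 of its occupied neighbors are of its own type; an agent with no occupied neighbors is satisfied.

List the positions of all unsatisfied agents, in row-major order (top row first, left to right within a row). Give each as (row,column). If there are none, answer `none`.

(1,1), (1,3), (1,4), (3,1), (3,2), (3,4), (7,2)

(1,1)@ 0/1 unhappy
(1,3)@ 1/4 unhappy
(1,4)@ 1/3 unhappy
(2,2)% 3/6 ok
(2,3)% 3/7 ok
(2,4)% 2/5 ok
(3,1)% 1/3 unhappy
(3,2)@ 1/5 unhappy
(3,3)% 3/6 ok
(3,4)@ 0/3 unhappy
(4,2)@ 2/4 ok
(5,2)@ 2/3 ok
(6,2)@ 2/4 ok
(6,3)% 2/4 ok
(7,1)@ 1/2 ok
(7,2)% 1/3 unhappy
(7,4)% 1/1 ok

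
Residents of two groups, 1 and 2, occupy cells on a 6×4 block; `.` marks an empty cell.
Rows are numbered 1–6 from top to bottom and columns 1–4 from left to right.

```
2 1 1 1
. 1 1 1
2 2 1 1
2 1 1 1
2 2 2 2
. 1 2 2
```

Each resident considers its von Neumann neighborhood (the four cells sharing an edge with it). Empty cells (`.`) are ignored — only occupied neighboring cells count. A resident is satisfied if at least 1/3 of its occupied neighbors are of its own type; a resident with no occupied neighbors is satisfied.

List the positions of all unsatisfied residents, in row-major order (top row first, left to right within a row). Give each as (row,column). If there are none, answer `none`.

(1,1), (3,2), (4,2), (6,2)

Row 1: (1,1)2 0/1 unhappy · (1,2)1 2/3 ok · (1,3)1 3/3 ok · (1,4)1 2/2 ok
Row 2: (2,2)1 2/3 ok · (2,3)1 4/4 ok · (2,4)1 3/3 ok
Row 3: (3,1)2 2/2 ok · (3,2)2 1/4 unhappy · (3,3)1 3/4 ok · (3,4)1 3/3 ok
Row 4: (4,1)2 2/3 ok · (4,2)1 1/4 unhappy · (4,3)1 3/4 ok · (4,4)1 2/3 ok
Row 5: (5,1)2 2/2 ok · (5,2)2 2/4 ok · (5,3)2 3/4 ok · (5,4)2 2/3 ok
Row 6: (6,2)1 0/2 unhappy · (6,3)2 2/3 ok · (6,4)2 2/2 ok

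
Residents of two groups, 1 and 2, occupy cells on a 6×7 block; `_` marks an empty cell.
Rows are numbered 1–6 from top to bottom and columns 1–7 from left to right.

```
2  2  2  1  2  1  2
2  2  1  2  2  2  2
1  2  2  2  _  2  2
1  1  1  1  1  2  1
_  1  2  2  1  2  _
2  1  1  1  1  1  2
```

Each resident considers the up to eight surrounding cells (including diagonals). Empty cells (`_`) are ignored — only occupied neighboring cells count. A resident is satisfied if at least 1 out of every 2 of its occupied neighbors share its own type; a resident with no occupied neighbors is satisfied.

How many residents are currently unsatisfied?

14

(1,1)2 3/3 ✓
(1,2)2 4/5 ✓
(1,3)2 3/5 ✓
(1,4)1 1/5 ✗
(1,5)2 3/5 ✓
(1,6)1 0/5 ✗
(1,7)2 2/3 ✓
(2,1)2 4/5 ✓
(2,2)2 6/8 ✓
(2,3)1 1/8 ✗
(2,4)2 5/7 ✓
(2,5)2 5/7 ✓
(2,6)2 6/7 ✓
(2,7)2 4/5 ✓
(3,1)1 2/5 ✗
(3,2)2 3/8 ✗
(3,3)2 4/8 ✓
(3,4)2 3/7 ✗
(3,6)2 5/7 ✓
(3,7)2 4/5 ✓
(4,1)1 3/4 ✓
(4,2)1 4/7 ✓
(4,3)1 3/8 ✗
(4,4)1 3/7 ✗
(4,5)1 2/7 ✗
(4,6)2 3/6 ✓
(4,7)1 0/4 ✗
(5,2)1 5/7 ✓
(5,3)2 1/8 ✗
(5,4)2 1/8 ✗
(5,5)1 5/8 ✓
(5,6)2 2/7 ✗
(6,1)2 0/2 ✗
(6,2)1 2/4 ✓
(6,3)1 3/5 ✓
(6,4)1 3/5 ✓
(6,5)1 3/5 ✓
(6,6)1 2/4 ✓
(6,7)2 1/2 ✓
Unsatisfied: (1,4), (1,6), (2,3), (3,1), (3,2), (3,4), (4,3), (4,4), (4,5), (4,7), (5,3), (5,4), (5,6), (6,1) — 14 in total.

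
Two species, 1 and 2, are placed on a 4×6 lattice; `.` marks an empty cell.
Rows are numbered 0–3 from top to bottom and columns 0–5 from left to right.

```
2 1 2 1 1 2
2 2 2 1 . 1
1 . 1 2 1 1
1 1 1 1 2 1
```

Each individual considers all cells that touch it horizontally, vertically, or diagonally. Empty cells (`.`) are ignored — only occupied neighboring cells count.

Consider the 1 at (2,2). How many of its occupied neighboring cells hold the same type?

Occupied neighbors of (2,2): (1,1)=2, (1,2)=2, (1,3)=1, (2,3)=2, (3,1)=1, (3,2)=1, (3,3)=1.
Same type (1): 4 of 7.

4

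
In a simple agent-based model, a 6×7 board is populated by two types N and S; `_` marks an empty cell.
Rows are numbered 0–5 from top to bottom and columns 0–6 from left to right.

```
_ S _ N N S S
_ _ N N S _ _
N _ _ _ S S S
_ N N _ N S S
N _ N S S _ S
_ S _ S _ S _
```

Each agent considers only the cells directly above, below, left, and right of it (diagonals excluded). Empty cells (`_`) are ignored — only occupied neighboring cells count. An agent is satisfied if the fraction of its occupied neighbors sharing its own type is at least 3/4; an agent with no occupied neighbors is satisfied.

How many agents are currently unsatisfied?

10

(0,1)S 0/0 ✓
(0,3)N 2/2 ✓
(0,4)N 1/3 ✗
(0,5)S 1/2 ✗
(0,6)S 1/1 ✓
(1,2)N 1/1 ✓
(1,3)N 2/3 ✗
(1,4)S 1/3 ✗
(2,0)N 0/0 ✓
(2,4)S 2/3 ✗
(2,5)S 3/3 ✓
(2,6)S 2/2 ✓
(3,1)N 1/1 ✓
(3,2)N 2/2 ✓
(3,4)N 0/3 ✗
(3,5)S 2/3 ✗
(3,6)S 3/3 ✓
(4,0)N 0/0 ✓
(4,2)N 1/2 ✗
(4,3)S 2/3 ✗
(4,4)S 1/2 ✗
(4,6)S 1/1 ✓
(5,1)S 0/0 ✓
(5,3)S 1/1 ✓
(5,5)S 0/0 ✓
Unsatisfied: (0,4), (0,5), (1,3), (1,4), (2,4), (3,4), (3,5), (4,2), (4,3), (4,4) — 10 in total.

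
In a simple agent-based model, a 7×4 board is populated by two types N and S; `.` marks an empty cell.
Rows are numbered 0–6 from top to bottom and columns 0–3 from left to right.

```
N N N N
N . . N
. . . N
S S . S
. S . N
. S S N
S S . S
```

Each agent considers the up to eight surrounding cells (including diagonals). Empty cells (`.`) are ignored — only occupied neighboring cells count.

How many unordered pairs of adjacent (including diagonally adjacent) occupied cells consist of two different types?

Scan each occupied cell's neighbors to the right and below (and the two forward diagonals) so each pair is counted once.
Row 0: N(0,0)–N(0,1)= N(0,0)–N(1,0)= N(0,1)–N(0,2)= N(0,1)–N(1,0)= N(0,2)–N(0,3)= N(0,2)–N(1,3)= N(0,3)–N(1,3)=  → 0/7 unlike.
Row 1: N(1,3)–N(2,3)=  → 0/1 unlike.
Row 2: N(2,3)–S(3,3)≠  → 1/1 unlike.
Row 3: S(3,0)–S(3,1)= S(3,0)–S(4,1)= S(3,1)–S(4,1)= S(3,3)–N(4,3)≠  → 1/4 unlike.
Row 4: S(4,1)–S(5,1)= S(4,1)–S(5,2)= N(4,3)–N(5,3)= N(4,3)–S(5,2)≠  → 1/4 unlike.
Row 5: S(5,1)–S(5,2)= S(5,1)–S(6,1)= S(5,1)–S(6,0)= S(5,2)–N(5,3)≠ S(5,2)–S(6,3)= S(5,2)–S(6,1)= N(5,3)–S(6,3)≠  → 2/7 unlike.
Row 6: S(6,0)–S(6,1)=  → 0/1 unlike.
Total adjacent occupied pairs: 25; unlike-type pairs: 5.

5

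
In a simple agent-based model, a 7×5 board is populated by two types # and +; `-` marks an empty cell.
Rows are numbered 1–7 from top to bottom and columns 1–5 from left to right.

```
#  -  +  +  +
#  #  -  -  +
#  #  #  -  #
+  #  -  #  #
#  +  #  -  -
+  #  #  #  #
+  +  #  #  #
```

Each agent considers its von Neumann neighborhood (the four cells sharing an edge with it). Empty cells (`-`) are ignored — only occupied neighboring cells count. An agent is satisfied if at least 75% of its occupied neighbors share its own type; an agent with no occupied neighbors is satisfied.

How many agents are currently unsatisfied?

(1,1)# 1/1 ✓
(1,3)+ 1/1 ✓
(1,4)+ 2/2 ✓
(1,5)+ 2/2 ✓
(2,1)# 3/3 ✓
(2,2)# 2/2 ✓
(2,5)+ 1/2 ✗
(3,1)# 2/3 ✗
(3,2)# 4/4 ✓
(3,3)# 1/1 ✓
(3,5)# 1/2 ✗
(4,1)+ 0/3 ✗
(4,2)# 1/3 ✗
(4,4)# 1/1 ✓
(4,5)# 2/2 ✓
(5,1)# 0/3 ✗
(5,2)+ 0/4 ✗
(5,3)# 1/2 ✗
(6,1)+ 1/3 ✗
(6,2)# 1/4 ✗
(6,3)# 4/4 ✓
(6,4)# 3/3 ✓
(6,5)# 2/2 ✓
(7,1)+ 2/2 ✓
(7,2)+ 1/3 ✗
(7,3)# 2/3 ✗
(7,4)# 3/3 ✓
(7,5)# 2/2 ✓
Unsatisfied: (2,5), (3,1), (3,5), (4,1), (4,2), (5,1), (5,2), (5,3), (6,1), (6,2), (7,2), (7,3) — 12 in total.

12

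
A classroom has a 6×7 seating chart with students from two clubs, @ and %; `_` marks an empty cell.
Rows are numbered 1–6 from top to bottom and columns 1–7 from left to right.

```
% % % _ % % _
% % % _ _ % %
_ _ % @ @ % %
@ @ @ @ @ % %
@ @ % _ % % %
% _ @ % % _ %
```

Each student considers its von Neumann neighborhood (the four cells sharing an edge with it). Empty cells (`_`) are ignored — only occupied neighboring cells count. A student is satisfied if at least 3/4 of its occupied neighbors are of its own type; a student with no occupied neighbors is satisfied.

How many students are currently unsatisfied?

Row 1: (1,1)% 2/2 ok · (1,2)% 3/3 ok · (1,3)% 2/2 ok · (1,5)% 1/1 ok · (1,6)% 2/2 ok
Row 2: (2,1)% 2/2 ok · (2,2)% 3/3 ok · (2,3)% 3/3 ok · (2,6)% 3/3 ok · (2,7)% 2/2 ok
Row 3: (3,3)% 1/3 unhappy · (3,4)@ 2/3 unhappy · (3,5)@ 2/3 unhappy · (3,6)% 3/4 ok · (3,7)% 3/3 ok
Row 4: (4,1)@ 2/2 ok · (4,2)@ 3/3 ok · (4,3)@ 2/4 unhappy · (4,4)@ 3/3 ok · (4,5)@ 2/4 unhappy · (4,6)% 3/4 ok · (4,7)% 3/3 ok
Row 5: (5,1)@ 2/3 unhappy · (5,2)@ 2/3 unhappy · (5,3)% 0/3 unhappy · (5,5)% 2/3 unhappy · (5,6)% 3/3 ok · (5,7)% 3/3 ok
Row 6: (6,1)% 0/1 unhappy · (6,3)@ 0/2 unhappy · (6,4)% 1/2 unhappy · (6,5)% 2/2 ok · (6,7)% 1/1 ok
Unsatisfied: (3,3), (3,4), (3,5), (4,3), (4,5), (5,1), (5,2), (5,3), (5,5), (6,1), (6,3), (6,4) — 12 in total.

12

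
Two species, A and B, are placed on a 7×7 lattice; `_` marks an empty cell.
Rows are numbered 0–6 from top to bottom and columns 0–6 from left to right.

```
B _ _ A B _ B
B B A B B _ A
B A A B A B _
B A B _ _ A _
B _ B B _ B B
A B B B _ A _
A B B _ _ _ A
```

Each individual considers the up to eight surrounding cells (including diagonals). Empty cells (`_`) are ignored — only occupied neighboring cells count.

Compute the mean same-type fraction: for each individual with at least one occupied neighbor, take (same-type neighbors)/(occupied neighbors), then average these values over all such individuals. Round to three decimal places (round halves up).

Row 0: (0,0)B 2/2 · (0,3)A 1/4 · (0,4)B 2/3 · (0,6)B 0/1
Row 1: (1,0)B 3/4 · (1,1)B 3/6 · (1,2)A 3/6 · (1,3)B 3/7 · (1,4)B 4/6 · (1,6)A 0/2
Row 2: (2,0)B 3/5 · (2,1)A 3/8 · (2,2)A 3/7 · (2,3)B 3/6 · (2,4)A 1/5 · (2,5)B 1/4
Row 3: (3,0)B 2/4 · (3,1)A 2/7 · (3,2)B 3/6 · (3,5)A 1/4
Row 4: (4,0)B 2/4 · (4,2)B 5/6 · (4,3)B 4/4 · (4,5)B 1/3 · (4,6)B 1/3
Row 5: (5,0)A 1/4 · (5,1)B 5/7 · (5,2)B 6/6 · (5,3)B 4/4 · (5,5)A 1/3
Row 6: (6,0)A 1/3 · (6,1)B 3/5 · (6,2)B 4/4 · (6,6)A 1/1
Sum over 34 individuals: 2/2 + 1/4 + 2/3 + 0/1 + 3/4 + 3/6 + 3/6 + 3/7 + 4/6 + 0/2 + 3/5 + 3/8 + 3/7 + 3/6 + 1/5 + 1/4 + 2/4 + 2/7 + 3/6 + 1/4 + 2/4 + 5/6 + 4/4 + 1/3 + 1/3 + 1/4 + 5/7 + 6/6 + 4/4 + 1/3 + 1/3 + 3/5 + 4/4 + 1/1 = 5007/280; mean = 5007/280 ÷ 34 = 5007/9520 = 0.525945… → 0.526.

0.526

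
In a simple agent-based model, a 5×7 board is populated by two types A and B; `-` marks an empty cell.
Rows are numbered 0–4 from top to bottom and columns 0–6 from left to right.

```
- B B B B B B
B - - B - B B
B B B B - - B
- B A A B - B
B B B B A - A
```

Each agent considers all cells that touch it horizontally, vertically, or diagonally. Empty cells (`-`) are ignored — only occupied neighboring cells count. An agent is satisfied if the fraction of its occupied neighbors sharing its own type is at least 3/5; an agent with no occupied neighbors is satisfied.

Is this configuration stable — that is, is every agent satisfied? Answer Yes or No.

Row 0: (0,1)B 2/2 ✓ · (0,2)B 3/3 ✓ · (0,3)B 3/3 ✓ · (0,4)B 4/4 ✓ · (0,5)B 4/4 ✓ · (0,6)B 3/3 ✓
Row 1: (1,0)B 3/3 ✓ · (1,3)B 5/5 ✓ · (1,5)B 5/5 ✓ · (1,6)B 4/4 ✓
Row 2: (2,0)B 3/3 ✓ · (2,1)B 4/5 ✓ · (2,2)B 4/6 ✓ · (2,3)B 3/5 ✓ · (2,6)B 3/3 ✓
Row 3: (3,1)B 6/7 ✓ · (3,2)A 1/8 ✗ · (3,3)A 2/7 ✗ · (3,4)B 2/4 ✗ · (3,6)B 1/2 ✗
Row 4: (4,0)B 2/2 ✓ · (4,1)B 3/4 ✓ · (4,2)B 3/5 ✓ · (4,3)B 2/5 ✗ · (4,4)A 1/3 ✗ · (4,6)A 0/1 ✗
For instance (3,2) has only 1/8 same-type neighbors, below 3/5.

No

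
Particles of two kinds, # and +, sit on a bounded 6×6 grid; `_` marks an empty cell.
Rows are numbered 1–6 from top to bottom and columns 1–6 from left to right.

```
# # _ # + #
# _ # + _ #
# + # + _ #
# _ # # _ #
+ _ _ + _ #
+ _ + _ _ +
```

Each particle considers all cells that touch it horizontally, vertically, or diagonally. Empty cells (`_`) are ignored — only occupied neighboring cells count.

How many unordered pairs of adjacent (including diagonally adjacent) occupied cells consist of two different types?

20

Scan each occupied cell's neighbors to the right and below (and the two forward diagonals) so each pair is counted once.
From row 1: 4 unlike of 11 pairs (running 4/11).
From row 2: 5 unlike of 9 pairs (running 9/20).
From row 3: 7 unlike of 11 pairs (running 16/31).
From row 4: 3 unlike of 5 pairs (running 19/36).
From row 5: 1 unlike of 3 pairs (running 20/39).
Total adjacent occupied pairs: 39; unlike-type pairs: 20.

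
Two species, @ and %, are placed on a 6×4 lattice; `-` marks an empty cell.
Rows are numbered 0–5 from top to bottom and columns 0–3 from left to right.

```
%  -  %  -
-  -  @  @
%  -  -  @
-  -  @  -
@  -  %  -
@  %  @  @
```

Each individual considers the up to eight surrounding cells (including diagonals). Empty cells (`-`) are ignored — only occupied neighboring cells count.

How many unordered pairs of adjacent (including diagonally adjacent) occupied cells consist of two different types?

Scan each occupied cell's neighbors to the right and below (and the two forward diagonals) so each pair is counted once.
From row 0: 2 unlike of 2 pairs (running 2/2).
From row 1: 0 unlike of 3 pairs (running 2/5).
From row 2: 0 unlike of 1 pairs (running 2/6).
From row 3: 1 unlike of 1 pairs (running 3/7).
From row 4: 3 unlike of 5 pairs (running 6/12).
From row 5: 2 unlike of 3 pairs (running 8/15).
Total adjacent occupied pairs: 15; unlike-type pairs: 8.

8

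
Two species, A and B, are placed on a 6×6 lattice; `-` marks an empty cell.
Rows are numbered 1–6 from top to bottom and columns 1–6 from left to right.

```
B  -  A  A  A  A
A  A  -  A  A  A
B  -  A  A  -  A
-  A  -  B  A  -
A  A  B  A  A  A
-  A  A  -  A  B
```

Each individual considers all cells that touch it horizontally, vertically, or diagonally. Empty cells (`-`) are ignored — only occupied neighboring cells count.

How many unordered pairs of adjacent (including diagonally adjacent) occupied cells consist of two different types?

18

Scan each occupied cell's neighbors to the right and below (and the two forward diagonals) so each pair is counted once.
From row 1: 2 unlike of 14 pairs (running 2/14).
From row 2: 2 unlike of 11 pairs (running 4/25).
From row 3: 3 unlike of 7 pairs (running 7/32).
From row 4: 4 unlike of 10 pairs (running 11/42).
From row 5: 6 unlike of 16 pairs (running 17/58).
From row 6: 1 unlike of 2 pairs (running 18/60).
Total adjacent occupied pairs: 60; unlike-type pairs: 18.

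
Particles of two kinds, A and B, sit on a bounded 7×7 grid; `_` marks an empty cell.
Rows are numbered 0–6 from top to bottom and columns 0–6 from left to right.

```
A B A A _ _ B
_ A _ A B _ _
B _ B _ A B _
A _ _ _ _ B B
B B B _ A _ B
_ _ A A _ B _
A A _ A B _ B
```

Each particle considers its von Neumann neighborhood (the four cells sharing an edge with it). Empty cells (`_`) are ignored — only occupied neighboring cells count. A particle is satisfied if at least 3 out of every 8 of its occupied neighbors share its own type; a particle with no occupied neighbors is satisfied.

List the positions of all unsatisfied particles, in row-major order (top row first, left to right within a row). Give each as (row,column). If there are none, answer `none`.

(0,0), (0,1), (1,1), (1,4), (2,0), (2,4), (3,0), (6,4)

Row 0: (0,0)A 0/1 ✗ · (0,1)B 0/3 ✗ · (0,2)A 1/2 ✓ · (0,3)A 2/2 ✓ · (0,6)B 0/0 ✓
Row 1: (1,1)A 0/1 ✗ · (1,3)A 1/2 ✓ · (1,4)B 0/2 ✗
Row 2: (2,0)B 0/1 ✗ · (2,2)B 0/0 ✓ · (2,4)A 0/2 ✗ · (2,5)B 1/2 ✓
Row 3: (3,0)A 0/2 ✗ · (3,5)B 2/2 ✓ · (3,6)B 2/2 ✓
Row 4: (4,0)B 1/2 ✓ · (4,1)B 2/2 ✓ · (4,2)B 1/2 ✓ · (4,4)A 0/0 ✓ · (4,6)B 1/1 ✓
Row 5: (5,2)A 1/2 ✓ · (5,3)A 2/2 ✓ · (5,5)B 0/0 ✓
Row 6: (6,0)A 1/1 ✓ · (6,1)A 1/1 ✓ · (6,3)A 1/2 ✓ · (6,4)B 0/1 ✗ · (6,6)B 0/0 ✓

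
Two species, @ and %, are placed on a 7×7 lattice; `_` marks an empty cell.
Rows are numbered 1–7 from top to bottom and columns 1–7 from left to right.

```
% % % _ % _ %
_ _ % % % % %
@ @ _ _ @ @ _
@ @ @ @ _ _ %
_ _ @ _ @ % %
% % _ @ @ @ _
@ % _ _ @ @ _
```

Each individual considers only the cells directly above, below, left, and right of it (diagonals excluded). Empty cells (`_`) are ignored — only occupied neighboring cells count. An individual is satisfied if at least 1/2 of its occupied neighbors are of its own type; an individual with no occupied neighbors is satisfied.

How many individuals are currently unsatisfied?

2

(1,1)% 1/1 satisfied
(1,2)% 2/2 satisfied
(1,3)% 2/2 satisfied
(1,5)% 1/1 satisfied
(1,7)% 1/1 satisfied
(2,3)% 2/2 satisfied
(2,4)% 2/2 satisfied
(2,5)% 3/4 satisfied
(2,6)% 2/3 satisfied
(2,7)% 2/2 satisfied
(3,1)@ 2/2 satisfied
(3,2)@ 2/2 satisfied
(3,5)@ 1/2 satisfied
(3,6)@ 1/2 satisfied
(4,1)@ 2/2 satisfied
(4,2)@ 3/3 satisfied
(4,3)@ 3/3 satisfied
(4,4)@ 1/1 satisfied
(4,7)% 1/1 satisfied
(5,3)@ 1/1 satisfied
(5,5)@ 1/2 satisfied
(5,6)% 1/3 not
(5,7)% 2/2 satisfied
(6,1)% 1/2 satisfied
(6,2)% 2/2 satisfied
(6,4)@ 1/1 satisfied
(6,5)@ 4/4 satisfied
(6,6)@ 2/3 satisfied
(7,1)@ 0/2 not
(7,2)% 1/2 satisfied
(7,5)@ 2/2 satisfied
(7,6)@ 2/2 satisfied
Unsatisfied: (5,6), (7,1) — 2 in total.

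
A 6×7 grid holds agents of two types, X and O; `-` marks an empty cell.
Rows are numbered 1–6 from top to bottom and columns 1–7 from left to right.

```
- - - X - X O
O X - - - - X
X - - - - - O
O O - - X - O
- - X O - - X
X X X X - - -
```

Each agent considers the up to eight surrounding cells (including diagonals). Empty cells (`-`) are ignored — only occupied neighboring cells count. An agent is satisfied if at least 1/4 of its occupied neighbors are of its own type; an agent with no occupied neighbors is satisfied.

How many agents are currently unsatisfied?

Row 1: (1,4)X 0/0 satisfied · (1,6)X 1/2 satisfied · (1,7)O 0/2 not
Row 2: (2,1)O 0/2 not · (2,2)X 1/2 satisfied · (2,7)X 1/3 satisfied
Row 3: (3,1)X 1/4 satisfied · (3,7)O 1/2 satisfied
Row 4: (4,1)O 1/2 satisfied · (4,2)O 1/3 satisfied · (4,5)X 0/1 not · (4,7)O 1/2 satisfied
Row 5: (5,3)X 3/5 satisfied · (5,4)O 0/4 not · (5,7)X 0/1 not
Row 6: (6,1)X 1/1 satisfied · (6,2)X 3/3 satisfied · (6,3)X 3/4 satisfied · (6,4)X 2/3 satisfied
Unsatisfied: (1,7), (2,1), (4,5), (5,4), (5,7) — 5 in total.

5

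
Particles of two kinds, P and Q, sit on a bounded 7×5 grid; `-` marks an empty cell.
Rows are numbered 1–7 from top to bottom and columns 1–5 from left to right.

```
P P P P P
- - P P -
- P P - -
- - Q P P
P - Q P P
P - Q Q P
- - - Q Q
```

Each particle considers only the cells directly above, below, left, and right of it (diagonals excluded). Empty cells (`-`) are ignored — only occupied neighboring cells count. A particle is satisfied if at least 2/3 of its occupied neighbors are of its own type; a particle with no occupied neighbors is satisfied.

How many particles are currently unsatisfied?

5

(1,1)P 1/1 ✓
(1,2)P 2/2 ✓
(1,3)P 3/3 ✓
(1,4)P 3/3 ✓
(1,5)P 1/1 ✓
(2,3)P 3/3 ✓
(2,4)P 2/2 ✓
(3,2)P 1/1 ✓
(3,3)P 2/3 ✓
(4,3)Q 1/3 ✗
(4,4)P 2/3 ✓
(4,5)P 2/2 ✓
(5,1)P 1/1 ✓
(5,3)Q 2/3 ✓
(5,4)P 2/4 ✗
(5,5)P 3/3 ✓
(6,1)P 1/1 ✓
(6,3)Q 2/2 ✓
(6,4)Q 2/4 ✗
(6,5)P 1/3 ✗
(7,4)Q 2/2 ✓
(7,5)Q 1/2 ✗
Unsatisfied: (4,3), (5,4), (6,4), (6,5), (7,5) — 5 in total.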